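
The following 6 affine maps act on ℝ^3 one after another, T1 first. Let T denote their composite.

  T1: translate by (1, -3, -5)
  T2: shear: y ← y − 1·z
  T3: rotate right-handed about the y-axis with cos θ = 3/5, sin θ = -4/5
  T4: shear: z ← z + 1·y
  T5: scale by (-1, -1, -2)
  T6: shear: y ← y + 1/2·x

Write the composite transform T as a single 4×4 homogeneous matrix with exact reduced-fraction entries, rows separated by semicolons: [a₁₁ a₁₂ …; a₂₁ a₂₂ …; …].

T1 = [1 0 0 1; 0 1 0 -3; 0 0 1 -5; 0 0 0 1]
T2·T1 = [1 0 0 1; 0 1 -1 2; 0 0 1 -5; 0 0 0 1]
T3·…·T1 = [3/5 0 -4/5 23/5; 0 1 -1 2; 4/5 0 3/5 -11/5; 0 0 0 1]
T4·…·T1 = [3/5 0 -4/5 23/5; 0 1 -1 2; 4/5 1 -2/5 -1/5; 0 0 0 1]
T5·…·T1 = [-3/5 0 4/5 -23/5; 0 -1 1 -2; -8/5 -2 4/5 2/5; 0 0 0 1]
T6·…·T1 = [-3/5 0 4/5 -23/5; -3/10 -1 7/5 -43/10; -8/5 -2 4/5 2/5; 0 0 0 1]

T = [-3/5 0 4/5 -23/5; -3/10 -1 7/5 -43/10; -8/5 -2 4/5 2/5; 0 0 0 1]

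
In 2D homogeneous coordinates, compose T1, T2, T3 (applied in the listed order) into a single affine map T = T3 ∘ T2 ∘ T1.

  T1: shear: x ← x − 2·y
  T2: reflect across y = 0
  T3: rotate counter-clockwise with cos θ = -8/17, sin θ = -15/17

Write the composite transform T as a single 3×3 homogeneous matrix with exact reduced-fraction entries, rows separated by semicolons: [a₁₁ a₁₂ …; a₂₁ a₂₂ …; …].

T = [-8/17 1/17 0; -15/17 38/17 0; 0 0 1]

T1 = [1 -2 0; 0 1 0; 0 0 1]
T2·T1 = [1 -2 0; 0 -1 0; 0 0 1]
T3·…·T1 = [-8/17 1/17 0; -15/17 38/17 0; 0 0 1]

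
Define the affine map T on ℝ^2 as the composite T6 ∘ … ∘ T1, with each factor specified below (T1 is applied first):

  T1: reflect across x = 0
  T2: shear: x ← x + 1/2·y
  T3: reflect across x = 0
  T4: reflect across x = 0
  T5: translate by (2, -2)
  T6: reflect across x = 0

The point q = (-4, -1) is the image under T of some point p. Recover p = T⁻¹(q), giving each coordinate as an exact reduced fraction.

p = (-3/2, 1)

T1 = [-1 0 0; 0 1 0; 0 0 1]
T2·T1 = [-1 1/2 0; 0 1 0; 0 0 1]
T3·…·T1 = [1 -1/2 0; 0 1 0; 0 0 1]
T4·…·T1 = [-1 1/2 0; 0 1 0; 0 0 1]
T5·…·T1 = [-1 1/2 2; 0 1 -2; 0 0 1]
T6·…·T1 = [1 -1/2 -2; 0 1 -2; 0 0 1]
det M = 1; M⁻¹ = [1 1/2 3; 0 1 2; 0 0 1]
M⁻¹ · (-4, -1)ᵀ = (-3/2, 1)ᵀ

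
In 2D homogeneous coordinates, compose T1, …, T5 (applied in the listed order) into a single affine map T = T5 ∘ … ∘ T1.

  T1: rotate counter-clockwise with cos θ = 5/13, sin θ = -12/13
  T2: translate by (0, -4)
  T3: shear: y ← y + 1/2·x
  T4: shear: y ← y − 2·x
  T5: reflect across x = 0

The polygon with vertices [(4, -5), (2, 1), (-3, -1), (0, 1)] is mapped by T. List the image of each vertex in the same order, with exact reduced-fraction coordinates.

T1 rotate counter-clockwise with cos θ = 5/13, sin θ = -12/13: (4, -5) → (-40/13, -73/13); (2, 1) → (22/13, -19/13); (-3, -1) → (-27/13, 31/13); (0, 1) → (12/13, 5/13)
T2 translate by (0, -4): (-40/13, -73/13) → (-40/13, -125/13); (22/13, -19/13) → (22/13, -71/13); (-27/13, 31/13) → (-27/13, -21/13); (12/13, 5/13) → (12/13, -47/13)
T3 shear: y ← y + 1/2·x: (-40/13, -125/13) → (-40/13, -145/13); (22/13, -71/13) → (22/13, -60/13); (-27/13, -21/13) → (-27/13, -69/26); (12/13, -47/13) → (12/13, -41/13)
T4 shear: y ← y − 2·x: (-40/13, -145/13) → (-40/13, -5); (22/13, -60/13) → (22/13, -8); (-27/13, -69/26) → (-27/13, 3/2); (12/13, -41/13) → (12/13, -5)
T5 reflect across x = 0: (-40/13, -5) → (40/13, -5); (22/13, -8) → (-22/13, -8); (-27/13, 3/2) → (27/13, 3/2); (12/13, -5) → (-12/13, -5)

image vertices: (40/13, -5), (-22/13, -8), (27/13, 3/2), (-12/13, -5)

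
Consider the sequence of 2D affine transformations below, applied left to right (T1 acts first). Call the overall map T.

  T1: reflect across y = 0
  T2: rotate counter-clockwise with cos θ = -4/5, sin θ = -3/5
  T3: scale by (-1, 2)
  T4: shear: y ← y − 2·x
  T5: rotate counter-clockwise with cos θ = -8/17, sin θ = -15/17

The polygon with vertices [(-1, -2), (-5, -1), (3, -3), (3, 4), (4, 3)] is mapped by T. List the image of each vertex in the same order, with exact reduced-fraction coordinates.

image vertices: (46/17, 14/17), (1204/85, -199/85), (-744/85, 339/85), (-702/85, -88/85), (-190/17, 5/17)

T1 reflect across y = 0: (-1, -2) → (-1, 2); (-5, -1) → (-5, 1); (3, -3) → (3, 3); (3, 4) → (3, -4); (4, 3) → (4, -3)
T2 rotate counter-clockwise with cos θ = -4/5, sin θ = -3/5: (-1, 2) → (2, -1); (-5, 1) → (23/5, 11/5); (3, 3) → (-3/5, -21/5); (3, -4) → (-24/5, 7/5); (4, -3) → (-5, 0)
T3 scale by (-1, 2): (2, -1) → (-2, -2); (23/5, 11/5) → (-23/5, 22/5); (-3/5, -21/5) → (3/5, -42/5); (-24/5, 7/5) → (24/5, 14/5); (-5, 0) → (5, 0)
T4 shear: y ← y − 2·x: (-2, -2) → (-2, 2); (-23/5, 22/5) → (-23/5, 68/5); (3/5, -42/5) → (3/5, -48/5); (24/5, 14/5) → (24/5, -34/5); (5, 0) → (5, -10)
T5 rotate counter-clockwise with cos θ = -8/17, sin θ = -15/17: (-2, 2) → (46/17, 14/17); (-23/5, 68/5) → (1204/85, -199/85); (3/5, -48/5) → (-744/85, 339/85); (24/5, -34/5) → (-702/85, -88/85); (5, -10) → (-190/17, 5/17)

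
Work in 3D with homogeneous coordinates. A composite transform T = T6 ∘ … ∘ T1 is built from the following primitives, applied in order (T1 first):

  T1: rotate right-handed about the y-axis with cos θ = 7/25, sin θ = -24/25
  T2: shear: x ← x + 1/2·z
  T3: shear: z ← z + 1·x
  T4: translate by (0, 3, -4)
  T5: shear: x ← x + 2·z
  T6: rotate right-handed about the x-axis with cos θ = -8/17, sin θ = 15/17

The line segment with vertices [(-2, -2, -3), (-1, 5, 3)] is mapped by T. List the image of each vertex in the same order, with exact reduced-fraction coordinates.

T1 rotate right-handed about the y-axis with cos θ = 7/25, sin θ = -24/25: (-2, -2, -3) → (58/25, -2, -69/25); (-1, 5, 3) → (-79/25, 5, -3/25)
T2 shear: x ← x + 1/2·z: (58/25, -2, -69/25) → (47/50, -2, -69/25); (-79/25, 5, -3/25) → (-161/50, 5, -3/25)
T3 shear: z ← z + 1·x: (47/50, -2, -69/25) → (47/50, -2, -91/50); (-161/50, 5, -3/25) → (-161/50, 5, -167/50)
T4 translate by (0, 3, -4): (47/50, -2, -91/50) → (47/50, 1, -291/50); (-161/50, 5, -167/50) → (-161/50, 8, -367/50)
T5 shear: x ← x + 2·z: (47/50, 1, -291/50) → (-107/10, 1, -291/50); (-161/50, 8, -367/50) → (-179/10, 8, -367/50)
T6 rotate right-handed about the x-axis with cos θ = -8/17, sin θ = 15/17: (-107/10, 1, -291/50) → (-107/10, 793/170, 1539/425); (-179/10, 8, -367/50) → (-179/10, 461/170, 4468/425)

image vertices: (-107/10, 793/170, 1539/425), (-179/10, 461/170, 4468/425)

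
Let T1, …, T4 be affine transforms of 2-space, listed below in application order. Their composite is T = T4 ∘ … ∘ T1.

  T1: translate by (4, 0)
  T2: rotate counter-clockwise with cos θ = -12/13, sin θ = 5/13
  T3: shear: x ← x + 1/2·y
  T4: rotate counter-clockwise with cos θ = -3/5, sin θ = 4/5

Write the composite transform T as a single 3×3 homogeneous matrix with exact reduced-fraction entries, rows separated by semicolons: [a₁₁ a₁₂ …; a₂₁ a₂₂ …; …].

T1 = [1 0 4; 0 1 0; 0 0 1]
T2·T1 = [-12/13 -5/13 -48/13; 5/13 -12/13 20/13; 0 0 1]
T3·…·T1 = [-19/26 -11/13 -38/13; 5/13 -12/13 20/13; 0 0 1]
T4·…·T1 = [17/130 81/65 34/65; -53/65 -8/65 -212/65; 0 0 1]

T = [17/130 81/65 34/65; -53/65 -8/65 -212/65; 0 0 1]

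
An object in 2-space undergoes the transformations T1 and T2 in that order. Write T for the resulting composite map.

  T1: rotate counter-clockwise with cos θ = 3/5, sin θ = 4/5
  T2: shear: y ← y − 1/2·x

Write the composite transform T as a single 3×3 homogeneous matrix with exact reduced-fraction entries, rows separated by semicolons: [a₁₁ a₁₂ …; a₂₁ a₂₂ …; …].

T1 = [3/5 -4/5 0; 4/5 3/5 0; 0 0 1]
T2·T1 = [3/5 -4/5 0; 1/2 1 0; 0 0 1]

T = [3/5 -4/5 0; 1/2 1 0; 0 0 1]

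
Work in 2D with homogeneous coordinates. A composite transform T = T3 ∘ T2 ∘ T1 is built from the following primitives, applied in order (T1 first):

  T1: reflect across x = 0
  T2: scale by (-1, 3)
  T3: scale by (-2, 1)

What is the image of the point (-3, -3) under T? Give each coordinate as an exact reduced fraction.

T1 reflect across x = 0: (-3, -3) → (3, -3)
T2 scale by (-1, 3): (3, -3) → (-3, -9)
T3 scale by (-2, 1): (-3, -9) → (6, -9)

T(p) = (6, -9)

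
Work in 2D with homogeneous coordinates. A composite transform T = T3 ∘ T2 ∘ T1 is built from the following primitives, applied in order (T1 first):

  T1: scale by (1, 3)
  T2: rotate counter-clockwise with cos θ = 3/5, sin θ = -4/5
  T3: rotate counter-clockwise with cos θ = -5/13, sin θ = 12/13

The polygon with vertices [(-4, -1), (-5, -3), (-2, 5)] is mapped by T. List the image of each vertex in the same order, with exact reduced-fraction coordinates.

T1 scale by (1, 3): (-4, -1) → (-4, -3); (-5, -3) → (-5, -9); (-2, 5) → (-2, 15)
T2 rotate counter-clockwise with cos θ = 3/5, sin θ = -4/5: (-4, -3) → (-24/5, 7/5); (-5, -9) → (-51/5, -7/5); (-2, 15) → (54/5, 53/5)
T3 rotate counter-clockwise with cos θ = -5/13, sin θ = 12/13: (-24/5, 7/5) → (36/65, -323/65); (-51/5, -7/5) → (339/65, -577/65); (54/5, 53/5) → (-906/65, 383/65)

image vertices: (36/65, -323/65), (339/65, -577/65), (-906/65, 383/65)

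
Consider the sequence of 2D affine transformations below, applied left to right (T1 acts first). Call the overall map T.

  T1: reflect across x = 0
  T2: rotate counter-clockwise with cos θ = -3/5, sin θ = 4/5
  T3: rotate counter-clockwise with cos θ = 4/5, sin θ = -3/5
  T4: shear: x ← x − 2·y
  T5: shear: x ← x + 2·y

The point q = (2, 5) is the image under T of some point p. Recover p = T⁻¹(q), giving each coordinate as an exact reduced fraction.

p = (-5, -2)

T1 = [-1 0 0; 0 1 0; 0 0 1]
T2·T1 = [3/5 -4/5 0; -4/5 -3/5 0; 0 0 1]
T3·…·T1 = [0 -1 0; -1 0 0; 0 0 1]
T4·…·T1 = [2 -1 0; -1 0 0; 0 0 1]
T5·…·T1 = [0 -1 0; -1 0 0; 0 0 1]
det M = -1; M⁻¹ = [0 -1 0; -1 0 0; 0 0 1]
M⁻¹ · (2, 5)ᵀ = (-5, -2)ᵀ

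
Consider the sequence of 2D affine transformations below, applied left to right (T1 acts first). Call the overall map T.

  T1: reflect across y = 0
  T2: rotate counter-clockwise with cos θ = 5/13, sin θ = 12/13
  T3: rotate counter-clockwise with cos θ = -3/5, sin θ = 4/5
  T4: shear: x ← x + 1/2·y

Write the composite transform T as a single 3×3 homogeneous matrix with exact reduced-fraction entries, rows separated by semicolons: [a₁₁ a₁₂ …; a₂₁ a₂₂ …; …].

T1 = [1 0 0; 0 -1 0; 0 0 1]
T2·T1 = [5/13 12/13 0; 12/13 -5/13 0; 0 0 1]
T3·…·T1 = [-63/65 -16/65 0; -16/65 63/65 0; 0 0 1]
T4·…·T1 = [-71/65 31/130 0; -16/65 63/65 0; 0 0 1]

T = [-71/65 31/130 0; -16/65 63/65 0; 0 0 1]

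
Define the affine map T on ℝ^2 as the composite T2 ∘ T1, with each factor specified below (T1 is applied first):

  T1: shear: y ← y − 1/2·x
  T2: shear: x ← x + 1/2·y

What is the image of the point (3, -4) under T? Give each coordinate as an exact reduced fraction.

T1 shear: y ← y − 1/2·x: (3, -4) → (3, -11/2)
T2 shear: x ← x + 1/2·y: (3, -11/2) → (1/4, -11/2)

T(p) = (1/4, -11/2)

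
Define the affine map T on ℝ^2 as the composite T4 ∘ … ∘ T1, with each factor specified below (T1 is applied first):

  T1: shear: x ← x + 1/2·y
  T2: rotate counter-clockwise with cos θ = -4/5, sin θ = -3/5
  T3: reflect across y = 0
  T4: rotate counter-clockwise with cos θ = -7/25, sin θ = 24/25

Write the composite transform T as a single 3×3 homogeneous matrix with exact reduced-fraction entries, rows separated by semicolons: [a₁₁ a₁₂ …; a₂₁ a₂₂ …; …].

T = [-44/125 -139/125 0; -117/125 -29/250 0; 0 0 1]

T1 = [1 1/2 0; 0 1 0; 0 0 1]
T2·T1 = [-4/5 1/5 0; -3/5 -11/10 0; 0 0 1]
T3·…·T1 = [-4/5 1/5 0; 3/5 11/10 0; 0 0 1]
T4·…·T1 = [-44/125 -139/125 0; -117/125 -29/250 0; 0 0 1]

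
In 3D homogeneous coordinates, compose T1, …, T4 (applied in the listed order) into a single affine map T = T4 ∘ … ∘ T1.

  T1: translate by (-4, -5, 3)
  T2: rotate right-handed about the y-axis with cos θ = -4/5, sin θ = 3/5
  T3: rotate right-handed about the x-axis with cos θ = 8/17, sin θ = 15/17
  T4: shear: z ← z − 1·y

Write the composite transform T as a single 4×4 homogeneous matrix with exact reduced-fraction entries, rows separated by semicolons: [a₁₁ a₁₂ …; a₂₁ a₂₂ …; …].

T1 = [1 0 0 -4; 0 1 0 -5; 0 0 1 3; 0 0 0 1]
T2·T1 = [-4/5 0 3/5 5; 0 1 0 -5; -3/5 0 -4/5 0; 0 0 0 1]
T3·…·T1 = [-4/5 0 3/5 5; 9/17 8/17 12/17 -40/17; -24/85 15/17 -32/85 -75/17; 0 0 0 1]
T4·…·T1 = [-4/5 0 3/5 5; 9/17 8/17 12/17 -40/17; -69/85 7/17 -92/85 -35/17; 0 0 0 1]

T = [-4/5 0 3/5 5; 9/17 8/17 12/17 -40/17; -69/85 7/17 -92/85 -35/17; 0 0 0 1]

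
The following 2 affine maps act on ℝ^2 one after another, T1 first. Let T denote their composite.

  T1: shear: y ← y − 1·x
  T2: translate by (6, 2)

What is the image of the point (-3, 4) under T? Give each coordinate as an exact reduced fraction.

T(p) = (3, 9)

T1 shear: y ← y − 1·x: (-3, 4) → (-3, 7)
T2 translate by (6, 2): (-3, 7) → (3, 9)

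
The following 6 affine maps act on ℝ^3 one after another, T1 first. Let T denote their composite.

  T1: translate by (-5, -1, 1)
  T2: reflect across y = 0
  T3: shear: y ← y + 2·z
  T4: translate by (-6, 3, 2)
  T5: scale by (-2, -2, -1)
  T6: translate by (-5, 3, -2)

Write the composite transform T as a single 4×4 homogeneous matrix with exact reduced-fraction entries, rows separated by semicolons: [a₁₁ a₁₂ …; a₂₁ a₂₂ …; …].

T = [-2 0 0 17; 0 2 -4 -9; 0 0 -1 -5; 0 0 0 1]

T1 = [1 0 0 -5; 0 1 0 -1; 0 0 1 1; 0 0 0 1]
T2·T1 = [1 0 0 -5; 0 -1 0 1; 0 0 1 1; 0 0 0 1]
T3·…·T1 = [1 0 0 -5; 0 -1 2 3; 0 0 1 1; 0 0 0 1]
T4·…·T1 = [1 0 0 -11; 0 -1 2 6; 0 0 1 3; 0 0 0 1]
T5·…·T1 = [-2 0 0 22; 0 2 -4 -12; 0 0 -1 -3; 0 0 0 1]
T6·…·T1 = [-2 0 0 17; 0 2 -4 -9; 0 0 -1 -5; 0 0 0 1]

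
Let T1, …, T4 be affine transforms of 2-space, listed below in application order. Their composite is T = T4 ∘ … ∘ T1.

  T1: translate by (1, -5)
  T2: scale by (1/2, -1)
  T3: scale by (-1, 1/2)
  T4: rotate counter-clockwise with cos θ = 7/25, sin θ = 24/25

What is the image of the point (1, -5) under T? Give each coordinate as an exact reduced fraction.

T1 translate by (1, -5): (1, -5) → (2, -10)
T2 scale by (1/2, -1): (2, -10) → (1, 10)
T3 scale by (-1, 1/2): (1, 10) → (-1, 5)
T4 rotate counter-clockwise with cos θ = 7/25, sin θ = 24/25: (-1, 5) → (-127/25, 11/25)

T(p) = (-127/25, 11/25)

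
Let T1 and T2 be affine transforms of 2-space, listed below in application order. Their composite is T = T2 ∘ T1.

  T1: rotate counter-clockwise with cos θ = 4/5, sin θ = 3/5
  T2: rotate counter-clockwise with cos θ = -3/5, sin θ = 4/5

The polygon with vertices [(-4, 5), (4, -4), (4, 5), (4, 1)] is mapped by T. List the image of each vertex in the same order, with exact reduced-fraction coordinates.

image vertices: (61/25, -148/25), (-68/25, 124/25), (-131/25, -92/25), (-103/25, 4/25)

T1 rotate counter-clockwise with cos θ = 4/5, sin θ = 3/5: (-4, 5) → (-31/5, 8/5); (4, -4) → (28/5, -4/5); (4, 5) → (1/5, 32/5); (4, 1) → (13/5, 16/5)
T2 rotate counter-clockwise with cos θ = -3/5, sin θ = 4/5: (-31/5, 8/5) → (61/25, -148/25); (28/5, -4/5) → (-68/25, 124/25); (1/5, 32/5) → (-131/25, -92/25); (13/5, 16/5) → (-103/25, 4/25)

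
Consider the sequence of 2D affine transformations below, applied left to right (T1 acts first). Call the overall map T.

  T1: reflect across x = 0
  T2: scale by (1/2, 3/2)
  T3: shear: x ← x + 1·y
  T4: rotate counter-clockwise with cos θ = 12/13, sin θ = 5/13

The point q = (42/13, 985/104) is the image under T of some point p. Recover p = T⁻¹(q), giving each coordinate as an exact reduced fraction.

T1 = [-1 0 0; 0 1 0; 0 0 1]
T2·T1 = [-1/2 0 0; 0 3/2 0; 0 0 1]
T3·…·T1 = [-1/2 3/2 0; 0 3/2 0; 0 0 1]
T4·…·T1 = [-6/13 21/26 0; -5/26 51/26 0; 0 0 1]
det M = -3/4; M⁻¹ = [-34/13 14/13 0; -10/39 8/13 0; 0 0 1]
M⁻¹ · (42/13, 985/104)ᵀ = (7/4, 5)ᵀ

p = (7/4, 5)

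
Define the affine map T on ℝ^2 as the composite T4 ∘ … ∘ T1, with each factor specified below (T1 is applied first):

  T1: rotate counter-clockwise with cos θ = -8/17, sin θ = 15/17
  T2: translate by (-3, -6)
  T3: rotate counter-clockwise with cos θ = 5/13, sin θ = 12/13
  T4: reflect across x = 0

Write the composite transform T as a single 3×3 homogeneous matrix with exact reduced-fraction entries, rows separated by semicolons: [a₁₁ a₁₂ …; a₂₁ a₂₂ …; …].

T = [220/221 -21/221 -57/13; -21/221 -220/221 -66/13; 0 0 1]

T1 = [-8/17 -15/17 0; 15/17 -8/17 0; 0 0 1]
T2·T1 = [-8/17 -15/17 -3; 15/17 -8/17 -6; 0 0 1]
T3·…·T1 = [-220/221 21/221 57/13; -21/221 -220/221 -66/13; 0 0 1]
T4·…·T1 = [220/221 -21/221 -57/13; -21/221 -220/221 -66/13; 0 0 1]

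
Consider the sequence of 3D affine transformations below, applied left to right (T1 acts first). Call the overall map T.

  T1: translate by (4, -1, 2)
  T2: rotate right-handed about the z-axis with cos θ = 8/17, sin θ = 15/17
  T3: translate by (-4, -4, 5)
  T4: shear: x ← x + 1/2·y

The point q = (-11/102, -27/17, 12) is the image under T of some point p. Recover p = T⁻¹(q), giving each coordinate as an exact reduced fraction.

p = (1/3, -2, 5)

T1 = [1 0 0 4; 0 1 0 -1; 0 0 1 2; 0 0 0 1]
T2·T1 = [8/17 -15/17 0 47/17; 15/17 8/17 0 52/17; 0 0 1 2; 0 0 0 1]
T3·…·T1 = [8/17 -15/17 0 -21/17; 15/17 8/17 0 -16/17; 0 0 1 7; 0 0 0 1]
T4·…·T1 = [31/34 -11/17 0 -29/17; 15/17 8/17 0 -16/17; 0 0 1 7; 0 0 0 1]
det M = 1; M⁻¹ = [8/17 11/17 0 24/17; -15/17 31/34 0 -11/17; 0 0 1 -7; 0 0 0 1]
M⁻¹ · (-11/102, -27/17, 12)ᵀ = (1/3, -2, 5)ᵀ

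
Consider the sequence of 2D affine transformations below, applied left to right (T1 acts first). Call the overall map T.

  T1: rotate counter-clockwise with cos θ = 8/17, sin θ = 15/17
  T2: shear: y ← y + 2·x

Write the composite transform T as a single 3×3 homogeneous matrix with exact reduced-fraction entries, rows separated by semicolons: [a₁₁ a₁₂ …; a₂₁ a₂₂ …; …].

T = [8/17 -15/17 0; 31/17 -22/17 0; 0 0 1]

T1 = [8/17 -15/17 0; 15/17 8/17 0; 0 0 1]
T2·T1 = [8/17 -15/17 0; 31/17 -22/17 0; 0 0 1]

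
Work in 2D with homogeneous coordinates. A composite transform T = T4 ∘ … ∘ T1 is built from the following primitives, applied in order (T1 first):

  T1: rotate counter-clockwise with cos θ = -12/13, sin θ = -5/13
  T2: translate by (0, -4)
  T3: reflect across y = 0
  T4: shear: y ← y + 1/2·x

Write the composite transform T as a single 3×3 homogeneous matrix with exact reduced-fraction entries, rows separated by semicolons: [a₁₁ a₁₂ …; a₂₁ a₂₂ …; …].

T = [-12/13 5/13 0; -1/13 29/26 4; 0 0 1]

T1 = [-12/13 5/13 0; -5/13 -12/13 0; 0 0 1]
T2·T1 = [-12/13 5/13 0; -5/13 -12/13 -4; 0 0 1]
T3·…·T1 = [-12/13 5/13 0; 5/13 12/13 4; 0 0 1]
T4·…·T1 = [-12/13 5/13 0; -1/13 29/26 4; 0 0 1]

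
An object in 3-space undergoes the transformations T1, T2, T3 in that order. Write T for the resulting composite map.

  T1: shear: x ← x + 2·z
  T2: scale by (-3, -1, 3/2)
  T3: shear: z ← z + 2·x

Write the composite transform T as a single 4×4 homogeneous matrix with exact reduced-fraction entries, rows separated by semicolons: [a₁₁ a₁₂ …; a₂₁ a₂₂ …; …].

T = [-3 0 -6 0; 0 -1 0 0; -6 0 -21/2 0; 0 0 0 1]

T1 = [1 0 2 0; 0 1 0 0; 0 0 1 0; 0 0 0 1]
T2·T1 = [-3 0 -6 0; 0 -1 0 0; 0 0 3/2 0; 0 0 0 1]
T3·…·T1 = [-3 0 -6 0; 0 -1 0 0; -6 0 -21/2 0; 0 0 0 1]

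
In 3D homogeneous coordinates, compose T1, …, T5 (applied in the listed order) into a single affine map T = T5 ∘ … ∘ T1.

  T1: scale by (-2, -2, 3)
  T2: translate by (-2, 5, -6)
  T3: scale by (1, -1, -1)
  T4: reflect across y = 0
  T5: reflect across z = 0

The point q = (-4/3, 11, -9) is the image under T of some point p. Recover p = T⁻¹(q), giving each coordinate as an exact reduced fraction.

p = (-1/3, -3, -1)

T1 = [-2 0 0 0; 0 -2 0 0; 0 0 3 0; 0 0 0 1]
T2·T1 = [-2 0 0 -2; 0 -2 0 5; 0 0 3 -6; 0 0 0 1]
T3·…·T1 = [-2 0 0 -2; 0 2 0 -5; 0 0 -3 6; 0 0 0 1]
T4·…·T1 = [-2 0 0 -2; 0 -2 0 5; 0 0 -3 6; 0 0 0 1]
T5·…·T1 = [-2 0 0 -2; 0 -2 0 5; 0 0 3 -6; 0 0 0 1]
det M = 12; M⁻¹ = [-1/2 0 0 -1; 0 -1/2 0 5/2; 0 0 1/3 2; 0 0 0 1]
M⁻¹ · (-4/3, 11, -9)ᵀ = (-1/3, -3, -1)ᵀ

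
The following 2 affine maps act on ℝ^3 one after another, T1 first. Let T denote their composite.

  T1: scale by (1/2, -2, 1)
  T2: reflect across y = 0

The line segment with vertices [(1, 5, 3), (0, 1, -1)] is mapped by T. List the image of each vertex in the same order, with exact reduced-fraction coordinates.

image vertices: (1/2, 10, 3), (0, 2, -1)

T1 scale by (1/2, -2, 1): (1, 5, 3) → (1/2, -10, 3); (0, 1, -1) → (0, -2, -1)
T2 reflect across y = 0: (1/2, -10, 3) → (1/2, 10, 3); (0, -2, -1) → (0, 2, -1)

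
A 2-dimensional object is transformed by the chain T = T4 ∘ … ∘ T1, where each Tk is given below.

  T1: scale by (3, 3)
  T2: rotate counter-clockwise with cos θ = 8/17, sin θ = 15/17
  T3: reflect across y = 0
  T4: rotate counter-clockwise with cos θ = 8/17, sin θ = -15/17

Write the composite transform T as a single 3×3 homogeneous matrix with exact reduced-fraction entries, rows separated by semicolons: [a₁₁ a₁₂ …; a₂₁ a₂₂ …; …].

T = [-483/289 -720/289 0; -720/289 483/289 0; 0 0 1]

T1 = [3 0 0; 0 3 0; 0 0 1]
T2·T1 = [24/17 -45/17 0; 45/17 24/17 0; 0 0 1]
T3·…·T1 = [24/17 -45/17 0; -45/17 -24/17 0; 0 0 1]
T4·…·T1 = [-483/289 -720/289 0; -720/289 483/289 0; 0 0 1]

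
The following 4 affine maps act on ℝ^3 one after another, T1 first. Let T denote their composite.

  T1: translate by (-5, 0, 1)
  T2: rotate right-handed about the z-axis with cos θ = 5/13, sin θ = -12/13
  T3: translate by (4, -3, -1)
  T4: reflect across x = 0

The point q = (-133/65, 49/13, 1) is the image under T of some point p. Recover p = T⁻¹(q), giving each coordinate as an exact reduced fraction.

p = (-2, 4/5, 1)

T1 = [1 0 0 -5; 0 1 0 0; 0 0 1 1; 0 0 0 1]
T2·T1 = [5/13 12/13 0 -25/13; -12/13 5/13 0 60/13; 0 0 1 1; 0 0 0 1]
T3·…·T1 = [5/13 12/13 0 27/13; -12/13 5/13 0 21/13; 0 0 1 0; 0 0 0 1]
T4·…·T1 = [-5/13 -12/13 0 -27/13; -12/13 5/13 0 21/13; 0 0 1 0; 0 0 0 1]
det M = -1; M⁻¹ = [-5/13 -12/13 0 9/13; -12/13 5/13 0 -33/13; 0 0 1 0; 0 0 0 1]
M⁻¹ · (-133/65, 49/13, 1)ᵀ = (-2, 4/5, 1)ᵀ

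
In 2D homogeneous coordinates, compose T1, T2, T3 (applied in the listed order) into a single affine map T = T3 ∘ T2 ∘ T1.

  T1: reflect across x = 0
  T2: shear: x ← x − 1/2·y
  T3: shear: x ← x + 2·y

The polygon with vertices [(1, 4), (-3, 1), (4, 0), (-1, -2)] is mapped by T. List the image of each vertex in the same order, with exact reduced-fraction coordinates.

image vertices: (5, 4), (9/2, 1), (-4, 0), (-2, -2)

T1 reflect across x = 0: (1, 4) → (-1, 4); (-3, 1) → (3, 1); (4, 0) → (-4, 0); (-1, -2) → (1, -2)
T2 shear: x ← x − 1/2·y: (-1, 4) → (-3, 4); (3, 1) → (5/2, 1); (-4, 0) → (-4, 0); (1, -2) → (2, -2)
T3 shear: x ← x + 2·y: (-3, 4) → (5, 4); (5/2, 1) → (9/2, 1); (-4, 0) → (-4, 0); (2, -2) → (-2, -2)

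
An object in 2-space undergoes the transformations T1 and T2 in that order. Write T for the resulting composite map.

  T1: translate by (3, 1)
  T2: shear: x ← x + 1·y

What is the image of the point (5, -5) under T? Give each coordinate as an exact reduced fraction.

T(p) = (4, -4)

T1 translate by (3, 1): (5, -5) → (8, -4)
T2 shear: x ← x + 1·y: (8, -4) → (4, -4)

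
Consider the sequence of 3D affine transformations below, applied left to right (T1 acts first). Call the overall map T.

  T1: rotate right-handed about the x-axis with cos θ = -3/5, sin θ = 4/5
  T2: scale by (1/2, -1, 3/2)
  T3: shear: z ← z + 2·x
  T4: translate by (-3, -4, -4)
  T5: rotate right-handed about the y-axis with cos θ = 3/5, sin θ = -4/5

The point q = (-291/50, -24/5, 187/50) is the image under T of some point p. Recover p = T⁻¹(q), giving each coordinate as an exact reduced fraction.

T1 = [1 0 0 0; 0 -3/5 -4/5 0; 0 4/5 -3/5 0; 0 0 0 1]
T2·T1 = [1/2 0 0 0; 0 3/5 4/5 0; 0 6/5 -9/10 0; 0 0 0 1]
T3·…·T1 = [1/2 0 0 0; 0 3/5 4/5 0; 1 6/5 -9/10 0; 0 0 0 1]
T4·…·T1 = [1/2 0 0 -3; 0 3/5 4/5 -4; 1 6/5 -9/10 -4; 0 0 0 1]
T5·…·T1 = [-1/2 -24/25 18/25 7/5; 0 3/5 4/5 -4; 1 18/25 -27/50 -24/5; 0 0 0 1]
det M = -3/4; M⁻¹ = [6/5 0 8/5 6; -16/15 3/5 -8/15 4/3; 4/5 4/5 2/5 4; 0 0 0 1]
M⁻¹ · (-291/50, -24/5, 187/50)ᵀ = (5, 8/3, -3)ᵀ

p = (5, 8/3, -3)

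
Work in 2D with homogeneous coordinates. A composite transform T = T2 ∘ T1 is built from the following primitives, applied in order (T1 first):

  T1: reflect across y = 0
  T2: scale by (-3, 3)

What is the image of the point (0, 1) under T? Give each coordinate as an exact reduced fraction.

T1 reflect across y = 0: (0, 1) → (0, -1)
T2 scale by (-3, 3): (0, -1) → (0, -3)

T(p) = (0, -3)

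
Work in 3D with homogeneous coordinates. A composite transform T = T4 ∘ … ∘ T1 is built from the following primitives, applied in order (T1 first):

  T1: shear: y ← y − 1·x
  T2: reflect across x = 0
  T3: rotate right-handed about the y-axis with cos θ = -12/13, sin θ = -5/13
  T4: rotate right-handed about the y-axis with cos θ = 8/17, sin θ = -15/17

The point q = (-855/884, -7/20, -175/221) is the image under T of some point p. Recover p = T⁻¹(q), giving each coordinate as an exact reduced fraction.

T1 = [1 0 0 0; -1 1 0 0; 0 0 1 0; 0 0 0 1]
T2·T1 = [-1 0 0 0; -1 1 0 0; 0 0 1 0; 0 0 0 1]
T3·…·T1 = [12/13 0 -5/13 0; -1 1 0 0; -5/13 0 -12/13 0; 0 0 0 1]
T4·…·T1 = [171/221 0 140/221 0; -1 1 0 0; 140/221 0 -171/221 0; 0 0 0 1]
det M = -1; M⁻¹ = [171/221 0 140/221 0; 171/221 1 140/221 0; 140/221 0 -171/221 0; 0 0 0 1]
M⁻¹ · (-855/884, -7/20, -175/221)ᵀ = (-5/4, -8/5, 0)ᵀ

p = (-5/4, -8/5, 0)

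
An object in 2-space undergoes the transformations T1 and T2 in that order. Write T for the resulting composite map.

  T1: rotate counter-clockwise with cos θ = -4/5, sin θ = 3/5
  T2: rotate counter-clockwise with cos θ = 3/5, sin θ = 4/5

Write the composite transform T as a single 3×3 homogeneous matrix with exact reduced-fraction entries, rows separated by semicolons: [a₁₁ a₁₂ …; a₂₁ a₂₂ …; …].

T1 = [-4/5 -3/5 0; 3/5 -4/5 0; 0 0 1]
T2·T1 = [-24/25 7/25 0; -7/25 -24/25 0; 0 0 1]

T = [-24/25 7/25 0; -7/25 -24/25 0; 0 0 1]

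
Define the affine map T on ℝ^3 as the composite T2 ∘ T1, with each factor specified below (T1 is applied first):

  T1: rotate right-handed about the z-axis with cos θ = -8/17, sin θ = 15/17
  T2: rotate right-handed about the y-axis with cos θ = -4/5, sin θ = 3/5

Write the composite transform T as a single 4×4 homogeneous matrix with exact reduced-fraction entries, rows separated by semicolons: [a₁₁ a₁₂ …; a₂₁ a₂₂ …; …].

T = [32/85 12/17 3/5 0; 15/17 -8/17 0 0; 24/85 9/17 -4/5 0; 0 0 0 1]

T1 = [-8/17 -15/17 0 0; 15/17 -8/17 0 0; 0 0 1 0; 0 0 0 1]
T2·T1 = [32/85 12/17 3/5 0; 15/17 -8/17 0 0; 24/85 9/17 -4/5 0; 0 0 0 1]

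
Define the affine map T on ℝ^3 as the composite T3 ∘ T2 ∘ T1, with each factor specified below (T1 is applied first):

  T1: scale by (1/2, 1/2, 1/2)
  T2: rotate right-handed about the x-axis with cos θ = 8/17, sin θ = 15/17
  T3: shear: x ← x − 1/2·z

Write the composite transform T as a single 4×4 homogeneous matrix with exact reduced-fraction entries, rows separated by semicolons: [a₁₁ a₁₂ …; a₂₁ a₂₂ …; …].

T = [1/2 -15/68 -2/17 0; 0 4/17 -15/34 0; 0 15/34 4/17 0; 0 0 0 1]

T1 = [1/2 0 0 0; 0 1/2 0 0; 0 0 1/2 0; 0 0 0 1]
T2·T1 = [1/2 0 0 0; 0 4/17 -15/34 0; 0 15/34 4/17 0; 0 0 0 1]
T3·…·T1 = [1/2 -15/68 -2/17 0; 0 4/17 -15/34 0; 0 15/34 4/17 0; 0 0 0 1]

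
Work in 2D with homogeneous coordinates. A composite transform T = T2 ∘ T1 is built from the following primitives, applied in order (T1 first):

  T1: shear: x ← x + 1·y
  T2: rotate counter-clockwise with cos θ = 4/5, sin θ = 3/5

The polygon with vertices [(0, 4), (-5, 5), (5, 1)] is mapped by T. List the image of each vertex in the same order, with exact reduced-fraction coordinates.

T1 shear: x ← x + 1·y: (0, 4) → (4, 4); (-5, 5) → (0, 5); (5, 1) → (6, 1)
T2 rotate counter-clockwise with cos θ = 4/5, sin θ = 3/5: (4, 4) → (4/5, 28/5); (0, 5) → (-3, 4); (6, 1) → (21/5, 22/5)

image vertices: (4/5, 28/5), (-3, 4), (21/5, 22/5)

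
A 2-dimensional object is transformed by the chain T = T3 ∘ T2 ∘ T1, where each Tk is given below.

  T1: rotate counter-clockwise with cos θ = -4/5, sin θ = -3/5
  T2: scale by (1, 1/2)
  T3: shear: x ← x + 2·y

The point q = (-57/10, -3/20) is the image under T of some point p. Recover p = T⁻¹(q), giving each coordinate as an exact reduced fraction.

p = (9/2, -3)

T1 = [-4/5 3/5 0; -3/5 -4/5 0; 0 0 1]
T2·T1 = [-4/5 3/5 0; -3/10 -2/5 0; 0 0 1]
T3·…·T1 = [-7/5 -1/5 0; -3/10 -2/5 0; 0 0 1]
det M = 1/2; M⁻¹ = [-4/5 2/5 0; 3/5 -14/5 0; 0 0 1]
M⁻¹ · (-57/10, -3/20)ᵀ = (9/2, -3)ᵀ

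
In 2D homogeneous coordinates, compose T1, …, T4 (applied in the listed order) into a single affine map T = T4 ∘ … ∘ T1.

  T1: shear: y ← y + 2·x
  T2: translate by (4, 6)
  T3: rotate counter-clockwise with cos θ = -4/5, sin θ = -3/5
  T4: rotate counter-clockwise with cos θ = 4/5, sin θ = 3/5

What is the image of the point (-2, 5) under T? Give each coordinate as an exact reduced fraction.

T(p) = (154/25, -97/25)

T1 shear: y ← y + 2·x: (-2, 5) → (-2, 1)
T2 translate by (4, 6): (-2, 1) → (2, 7)
T3 rotate counter-clockwise with cos θ = -4/5, sin θ = -3/5: (2, 7) → (13/5, -34/5)
T4 rotate counter-clockwise with cos θ = 4/5, sin θ = 3/5: (13/5, -34/5) → (154/25, -97/25)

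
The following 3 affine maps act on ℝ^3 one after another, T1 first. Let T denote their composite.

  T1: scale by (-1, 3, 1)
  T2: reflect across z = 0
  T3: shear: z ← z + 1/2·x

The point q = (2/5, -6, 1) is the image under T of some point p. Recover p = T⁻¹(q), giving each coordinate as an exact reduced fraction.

p = (-2/5, -2, -4/5)

T1 = [-1 0 0 0; 0 3 0 0; 0 0 1 0; 0 0 0 1]
T2·T1 = [-1 0 0 0; 0 3 0 0; 0 0 -1 0; 0 0 0 1]
T3·…·T1 = [-1 0 0 0; 0 3 0 0; -1/2 0 -1 0; 0 0 0 1]
det M = 3; M⁻¹ = [-1 0 0 0; 0 1/3 0 0; 1/2 0 -1 0; 0 0 0 1]
M⁻¹ · (2/5, -6, 1)ᵀ = (-2/5, -2, -4/5)ᵀ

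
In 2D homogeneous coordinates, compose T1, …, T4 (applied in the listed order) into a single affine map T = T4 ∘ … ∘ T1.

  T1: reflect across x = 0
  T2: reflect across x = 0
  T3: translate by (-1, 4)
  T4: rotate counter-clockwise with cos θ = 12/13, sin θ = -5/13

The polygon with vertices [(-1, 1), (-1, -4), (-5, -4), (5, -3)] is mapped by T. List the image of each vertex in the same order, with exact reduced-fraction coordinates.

image vertices: (1/13, 70/13), (-24/13, 10/13), (-72/13, 30/13), (53/13, -8/13)

T1 reflect across x = 0: (-1, 1) → (1, 1); (-1, -4) → (1, -4); (-5, -4) → (5, -4); (5, -3) → (-5, -3)
T2 reflect across x = 0: (1, 1) → (-1, 1); (1, -4) → (-1, -4); (5, -4) → (-5, -4); (-5, -3) → (5, -3)
T3 translate by (-1, 4): (-1, 1) → (-2, 5); (-1, -4) → (-2, 0); (-5, -4) → (-6, 0); (5, -3) → (4, 1)
T4 rotate counter-clockwise with cos θ = 12/13, sin θ = -5/13: (-2, 5) → (1/13, 70/13); (-2, 0) → (-24/13, 10/13); (-6, 0) → (-72/13, 30/13); (4, 1) → (53/13, -8/13)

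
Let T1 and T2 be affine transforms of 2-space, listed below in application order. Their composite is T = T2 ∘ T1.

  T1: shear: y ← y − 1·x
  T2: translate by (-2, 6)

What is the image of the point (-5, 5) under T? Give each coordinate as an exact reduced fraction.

T(p) = (-7, 16)

T1 shear: y ← y − 1·x: (-5, 5) → (-5, 10)
T2 translate by (-2, 6): (-5, 10) → (-7, 16)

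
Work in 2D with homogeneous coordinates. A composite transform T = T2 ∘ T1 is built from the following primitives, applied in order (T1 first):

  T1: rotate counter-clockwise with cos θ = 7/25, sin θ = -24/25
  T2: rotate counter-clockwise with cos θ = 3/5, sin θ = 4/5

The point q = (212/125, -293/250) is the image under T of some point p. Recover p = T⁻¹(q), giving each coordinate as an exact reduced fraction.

p = (2, -1/2)

T1 = [7/25 24/25 0; -24/25 7/25 0; 0 0 1]
T2·T1 = [117/125 44/125 0; -44/125 117/125 0; 0 0 1]
det M = 1; M⁻¹ = [117/125 -44/125 0; 44/125 117/125 0; 0 0 1]
M⁻¹ · (212/125, -293/250)ᵀ = (2, -1/2)ᵀ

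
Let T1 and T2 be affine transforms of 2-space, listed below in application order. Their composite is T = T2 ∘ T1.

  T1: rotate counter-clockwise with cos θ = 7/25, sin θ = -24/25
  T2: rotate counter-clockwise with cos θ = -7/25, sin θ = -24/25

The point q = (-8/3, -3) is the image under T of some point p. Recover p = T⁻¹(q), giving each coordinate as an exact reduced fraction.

p = (8/3, 3)

T1 = [7/25 24/25 0; -24/25 7/25 0; 0 0 1]
T2·T1 = [-1 0 0; 0 -1 0; 0 0 1]
det M = 1; M⁻¹ = [-1 0 0; 0 -1 0; 0 0 1]
M⁻¹ · (-8/3, -3)ᵀ = (8/3, 3)ᵀ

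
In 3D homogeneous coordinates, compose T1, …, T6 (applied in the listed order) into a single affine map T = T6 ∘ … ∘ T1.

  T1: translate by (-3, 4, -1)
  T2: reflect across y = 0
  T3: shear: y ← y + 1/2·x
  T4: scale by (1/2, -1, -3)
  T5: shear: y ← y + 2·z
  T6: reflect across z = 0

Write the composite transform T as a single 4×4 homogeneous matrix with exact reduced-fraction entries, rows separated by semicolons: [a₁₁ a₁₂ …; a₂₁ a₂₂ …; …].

T1 = [1 0 0 -3; 0 1 0 4; 0 0 1 -1; 0 0 0 1]
T2·T1 = [1 0 0 -3; 0 -1 0 -4; 0 0 1 -1; 0 0 0 1]
T3·…·T1 = [1 0 0 -3; 1/2 -1 0 -11/2; 0 0 1 -1; 0 0 0 1]
T4·…·T1 = [1/2 0 0 -3/2; -1/2 1 0 11/2; 0 0 -3 3; 0 0 0 1]
T5·…·T1 = [1/2 0 0 -3/2; -1/2 1 -6 23/2; 0 0 -3 3; 0 0 0 1]
T6·…·T1 = [1/2 0 0 -3/2; -1/2 1 -6 23/2; 0 0 3 -3; 0 0 0 1]

T = [1/2 0 0 -3/2; -1/2 1 -6 23/2; 0 0 3 -3; 0 0 0 1]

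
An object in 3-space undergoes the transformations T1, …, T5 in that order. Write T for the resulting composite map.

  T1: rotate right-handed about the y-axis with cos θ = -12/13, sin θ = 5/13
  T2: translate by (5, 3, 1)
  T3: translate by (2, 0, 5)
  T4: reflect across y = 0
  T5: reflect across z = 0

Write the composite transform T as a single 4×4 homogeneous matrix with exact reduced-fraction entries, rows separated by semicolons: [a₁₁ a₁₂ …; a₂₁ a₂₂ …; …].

T1 = [-12/13 0 5/13 0; 0 1 0 0; -5/13 0 -12/13 0; 0 0 0 1]
T2·T1 = [-12/13 0 5/13 5; 0 1 0 3; -5/13 0 -12/13 1; 0 0 0 1]
T3·…·T1 = [-12/13 0 5/13 7; 0 1 0 3; -5/13 0 -12/13 6; 0 0 0 1]
T4·…·T1 = [-12/13 0 5/13 7; 0 -1 0 -3; -5/13 0 -12/13 6; 0 0 0 1]
T5·…·T1 = [-12/13 0 5/13 7; 0 -1 0 -3; 5/13 0 12/13 -6; 0 0 0 1]

T = [-12/13 0 5/13 7; 0 -1 0 -3; 5/13 0 12/13 -6; 0 0 0 1]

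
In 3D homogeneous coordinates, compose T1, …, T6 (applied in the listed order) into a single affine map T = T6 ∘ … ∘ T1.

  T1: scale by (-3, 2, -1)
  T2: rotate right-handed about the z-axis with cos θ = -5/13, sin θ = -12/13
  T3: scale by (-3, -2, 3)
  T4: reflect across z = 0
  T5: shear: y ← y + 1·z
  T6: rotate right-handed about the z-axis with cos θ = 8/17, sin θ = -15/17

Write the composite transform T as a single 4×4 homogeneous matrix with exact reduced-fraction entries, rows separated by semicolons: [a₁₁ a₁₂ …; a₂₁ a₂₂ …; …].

T1 = [-3 0 0 0; 0 2 0 0; 0 0 -1 0; 0 0 0 1]
T2·T1 = [15/13 24/13 0 0; 36/13 -10/13 0 0; 0 0 -1 0; 0 0 0 1]
T3·…·T1 = [-45/13 -72/13 0 0; -72/13 20/13 0 0; 0 0 -3 0; 0 0 0 1]
T4·…·T1 = [-45/13 -72/13 0 0; -72/13 20/13 0 0; 0 0 3 0; 0 0 0 1]
T5·…·T1 = [-45/13 -72/13 0 0; -72/13 20/13 3 0; 0 0 3 0; 0 0 0 1]
T6·…·T1 = [-1440/221 -276/221 45/17 0; 99/221 1240/221 24/17 0; 0 0 3 0; 0 0 0 1]

T = [-1440/221 -276/221 45/17 0; 99/221 1240/221 24/17 0; 0 0 3 0; 0 0 0 1]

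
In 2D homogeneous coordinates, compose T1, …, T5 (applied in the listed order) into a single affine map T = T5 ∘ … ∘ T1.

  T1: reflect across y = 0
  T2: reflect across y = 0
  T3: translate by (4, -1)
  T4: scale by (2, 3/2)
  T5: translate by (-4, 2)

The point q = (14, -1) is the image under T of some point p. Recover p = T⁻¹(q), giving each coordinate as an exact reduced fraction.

T1 = [1 0 0; 0 -1 0; 0 0 1]
T2·T1 = [1 0 0; 0 1 0; 0 0 1]
T3·…·T1 = [1 0 4; 0 1 -1; 0 0 1]
T4·…·T1 = [2 0 8; 0 3/2 -3/2; 0 0 1]
T5·…·T1 = [2 0 4; 0 3/2 1/2; 0 0 1]
det M = 3; M⁻¹ = [1/2 0 -2; 0 2/3 -1/3; 0 0 1]
M⁻¹ · (14, -1)ᵀ = (5, -1)ᵀ

p = (5, -1)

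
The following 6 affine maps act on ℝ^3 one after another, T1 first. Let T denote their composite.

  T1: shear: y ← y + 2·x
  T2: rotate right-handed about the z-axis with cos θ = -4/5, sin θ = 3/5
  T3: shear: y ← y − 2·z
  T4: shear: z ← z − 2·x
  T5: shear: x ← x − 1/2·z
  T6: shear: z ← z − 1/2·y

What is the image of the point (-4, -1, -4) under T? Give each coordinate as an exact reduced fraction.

T1 shear: y ← y + 2·x: (-4, -1, -4) → (-4, -9, -4)
T2 rotate right-handed about the z-axis with cos θ = -4/5, sin θ = 3/5: (-4, -9, -4) → (43/5, 24/5, -4)
T3 shear: y ← y − 2·z: (43/5, 24/5, -4) → (43/5, 64/5, -4)
T4 shear: z ← z − 2·x: (43/5, 64/5, -4) → (43/5, 64/5, -106/5)
T5 shear: x ← x − 1/2·z: (43/5, 64/5, -106/5) → (96/5, 64/5, -106/5)
T6 shear: z ← z − 1/2·y: (96/5, 64/5, -106/5) → (96/5, 64/5, -138/5)

T(p) = (96/5, 64/5, -138/5)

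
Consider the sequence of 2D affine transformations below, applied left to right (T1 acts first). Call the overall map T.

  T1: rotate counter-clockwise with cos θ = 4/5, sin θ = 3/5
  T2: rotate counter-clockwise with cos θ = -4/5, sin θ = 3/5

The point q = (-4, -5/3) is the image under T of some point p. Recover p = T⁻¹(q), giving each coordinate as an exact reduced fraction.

p = (4, 5/3)

T1 = [4/5 -3/5 0; 3/5 4/5 0; 0 0 1]
T2·T1 = [-1 0 0; 0 -1 0; 0 0 1]
det M = 1; M⁻¹ = [-1 0 0; 0 -1 0; 0 0 1]
M⁻¹ · (-4, -5/3)ᵀ = (4, 5/3)ᵀ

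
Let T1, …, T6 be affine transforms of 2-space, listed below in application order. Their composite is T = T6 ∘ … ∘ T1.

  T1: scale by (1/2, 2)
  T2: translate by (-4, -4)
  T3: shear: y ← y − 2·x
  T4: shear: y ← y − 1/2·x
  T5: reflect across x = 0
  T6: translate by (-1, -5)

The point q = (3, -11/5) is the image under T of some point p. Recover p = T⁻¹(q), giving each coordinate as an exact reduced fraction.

T1 = [1/2 0 0; 0 2 0; 0 0 1]
T2·T1 = [1/2 0 -4; 0 2 -4; 0 0 1]
T3·…·T1 = [1/2 0 -4; -1 2 4; 0 0 1]
T4·…·T1 = [1/2 0 -4; -5/4 2 6; 0 0 1]
T5·…·T1 = [-1/2 0 4; -5/4 2 6; 0 0 1]
T6·…·T1 = [-1/2 0 3; -5/4 2 1; 0 0 1]
det M = -1; M⁻¹ = [-2 0 6; -5/4 1/2 13/4; 0 0 1]
M⁻¹ · (3, -11/5)ᵀ = (0, -8/5)ᵀ

p = (0, -8/5)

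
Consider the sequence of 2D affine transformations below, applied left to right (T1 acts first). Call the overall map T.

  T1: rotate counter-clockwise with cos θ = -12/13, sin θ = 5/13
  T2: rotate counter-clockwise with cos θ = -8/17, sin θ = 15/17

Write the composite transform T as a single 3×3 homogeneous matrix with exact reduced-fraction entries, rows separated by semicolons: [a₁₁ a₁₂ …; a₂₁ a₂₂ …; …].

T = [21/221 220/221 0; -220/221 21/221 0; 0 0 1]

T1 = [-12/13 -5/13 0; 5/13 -12/13 0; 0 0 1]
T2·T1 = [21/221 220/221 0; -220/221 21/221 0; 0 0 1]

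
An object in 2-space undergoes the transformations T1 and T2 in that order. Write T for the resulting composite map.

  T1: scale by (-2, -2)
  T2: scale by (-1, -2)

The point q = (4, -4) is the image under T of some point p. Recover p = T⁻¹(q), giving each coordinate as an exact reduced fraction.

T1 = [-2 0 0; 0 -2 0; 0 0 1]
T2·T1 = [2 0 0; 0 4 0; 0 0 1]
det M = 8; M⁻¹ = [1/2 0 0; 0 1/4 0; 0 0 1]
M⁻¹ · (4, -4)ᵀ = (2, -1)ᵀ

p = (2, -1)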